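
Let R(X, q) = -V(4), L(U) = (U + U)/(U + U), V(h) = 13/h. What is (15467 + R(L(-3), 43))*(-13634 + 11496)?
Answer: -66122995/2 ≈ -3.3062e+7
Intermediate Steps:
L(U) = 1 (L(U) = (2*U)/((2*U)) = (2*U)*(1/(2*U)) = 1)
R(X, q) = -13/4
(15467 + R(L(-3), 43))*(-13634 + 11496) = (15467 - 13/4)*(-13634 + 11496) = (61855/4)*(-2138) = -66122995/2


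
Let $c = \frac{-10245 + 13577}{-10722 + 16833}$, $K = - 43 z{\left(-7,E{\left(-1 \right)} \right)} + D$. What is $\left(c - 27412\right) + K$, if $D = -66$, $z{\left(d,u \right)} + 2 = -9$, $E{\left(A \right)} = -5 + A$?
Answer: $- \frac{23574889}{873} \approx -27004.0$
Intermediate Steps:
$z{\left(d,u \right)} = -11$ ($z{\left(d,u \right)} = -2 - 9 = -11$)
$K = 407$ ($K = \left(-43\right) \left(-11\right) - 66 = 473 - 66 = 407$)
$c = \frac{476}{873}$ ($c = \frac{3332}{6111} = 3332 \cdot \frac{1}{6111} = \frac{476}{873} \approx 0.54525$)
$\left(c - 27412\right) + K = \left(\frac{476}{873} - 27412\right) + 407 = - \frac{23930200}{873} + 407 = - \frac{23574889}{873}$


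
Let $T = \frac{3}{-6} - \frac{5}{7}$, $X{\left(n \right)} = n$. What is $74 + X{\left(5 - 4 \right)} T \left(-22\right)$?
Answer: $\frac{705}{7} \approx 100.71$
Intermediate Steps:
$T = - \frac{17}{14}$ ($T = 3 \left(- \frac{1}{6}\right) - \frac{5}{7} = - \frac{1}{2} - \frac{5}{7} = - \frac{17}{14} \approx -1.2143$)
$74 + X{\left(5 - 4 \right)} T \left(-22\right) = 74 + \left(5 - 4\right) \left(- \frac{17}{14}\right) \left(-22\right) = 74 + 1 \left(- \frac{17}{14}\right) \left(-22\right) = 74 - - \frac{187}{7} = 74 + \frac{187}{7} = \frac{705}{7}$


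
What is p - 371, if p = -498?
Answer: -869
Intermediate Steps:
p - 371 = -498 - 371 = -869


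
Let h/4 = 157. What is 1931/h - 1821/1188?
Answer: 47935/31086 ≈ 1.5420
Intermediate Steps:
h = 628 (h = 4*157 = 628)
1931/h - 1821/1188 = 1931/628 - 1821/1188 = 1931*(1/628) - 1821*1/1188 = 1931/628 - 607/396 = 47935/31086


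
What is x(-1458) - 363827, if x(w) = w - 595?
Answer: -365880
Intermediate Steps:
x(w) = -595 + w
x(-1458) - 363827 = (-595 - 1458) - 363827 = -2053 - 363827 = -365880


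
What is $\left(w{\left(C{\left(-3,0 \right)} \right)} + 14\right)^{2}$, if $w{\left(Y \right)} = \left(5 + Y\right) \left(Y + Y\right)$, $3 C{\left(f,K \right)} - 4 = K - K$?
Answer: $\frac{77284}{81} \approx 954.12$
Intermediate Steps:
$C{\left(f,K \right)} = \frac{4}{3}$ ($C{\left(f,K \right)} = \frac{4}{3} + \frac{K - K}{3} = \frac{4}{3} + \frac{1}{3} \cdot 0 = \frac{4}{3} + 0 = \frac{4}{3}$)
$w{\left(Y \right)} = 2 Y \left(5 + Y\right)$ ($w{\left(Y \right)} = \left(5 + Y\right) 2 Y = 2 Y \left(5 + Y\right)$)
$\left(w{\left(C{\left(-3,0 \right)} \right)} + 14\right)^{2} = \left(2 \cdot \frac{4}{3} \left(5 + \frac{4}{3}\right) + 14\right)^{2} = \left(2 \cdot \frac{4}{3} \cdot \frac{19}{3} + 14\right)^{2} = \left(\frac{152}{9} + 14\right)^{2} = \left(\frac{278}{9}\right)^{2} = \frac{77284}{81}$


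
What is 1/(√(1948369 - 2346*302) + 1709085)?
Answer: 1709085/2920970297348 - √1239877/2920970297348 ≈ 5.8473e-7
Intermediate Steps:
1/(√(1948369 - 2346*302) + 1709085) = 1/(√(1948369 - 708492) + 1709085) = 1/(√1239877 + 1709085) = 1/(1709085 + √1239877)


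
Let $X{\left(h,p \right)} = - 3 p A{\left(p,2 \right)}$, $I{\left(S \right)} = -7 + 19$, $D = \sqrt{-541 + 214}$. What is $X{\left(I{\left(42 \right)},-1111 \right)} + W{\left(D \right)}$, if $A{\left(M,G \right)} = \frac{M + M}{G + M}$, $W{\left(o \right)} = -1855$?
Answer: $\frac{5348731}{1109} \approx 4823.0$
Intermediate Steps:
$D = i \sqrt{327}$ ($D = \sqrt{-327} = i \sqrt{327} \approx 18.083 i$)
$I{\left(S \right)} = 12$
$A{\left(M,G \right)} = \frac{2 M}{G + M}$
$X{\left(h,p \right)} = - \frac{6 p^{2}}{2 + p}$ ($X{\left(h,p \right)} = - 3 p \frac{2 p}{2 + p} = - \frac{6 p^{2}}{2 + p}$)
$X{\left(I{\left(42 \right)},-1111 \right)} + W{\left(D \right)} = - \frac{6 \left(-1111\right)^{2}}{2 - 1111} - 1855 = \left(-6\right) 1234321 \frac{1}{-1109} - 1855 = \left(-6\right) 1234321 \left(- \frac{1}{1109}\right) - 1855 = \frac{7405926}{1109} - 1855 = \frac{5348731}{1109}$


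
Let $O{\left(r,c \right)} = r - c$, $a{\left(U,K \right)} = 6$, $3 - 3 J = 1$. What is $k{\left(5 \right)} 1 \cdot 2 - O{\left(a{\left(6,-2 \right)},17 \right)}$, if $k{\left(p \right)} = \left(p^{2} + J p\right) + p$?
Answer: $\frac{233}{3} \approx 77.667$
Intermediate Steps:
$J = \frac{2}{3}$ ($J = 1 - \frac{1}{3} = \frac{2}{3} \approx 0.66667$)
$k{\left(p \right)} = p^{2} + \frac{5 p}{3}$ ($k{\left(p \right)} = \left(p^{2} + \frac{2 p}{3}\right) + p = p^{2} + \frac{5 p}{3}$)
$k{\left(5 \right)} 1 \cdot 2 - O{\left(a{\left(6,-2 \right)},17 \right)} = \frac{1}{3} \cdot 5 \left(5 + 3 \cdot 5\right) 1 \cdot 2 - \left(6 - 17\right) = \frac{1}{3} \cdot 5 \left(5 + 15\right) 2 - \left(6 - 17\right) = \frac{1}{3} \cdot 5 \cdot 20 \cdot 2 - -11 = \frac{100}{3} \cdot 2 + 11 = \frac{200}{3} + 11 = \frac{233}{3}$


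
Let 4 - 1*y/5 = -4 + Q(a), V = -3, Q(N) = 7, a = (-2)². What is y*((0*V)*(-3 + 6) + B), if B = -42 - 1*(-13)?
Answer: -145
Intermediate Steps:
a = 4
B = -29 (B = -42 + 13 = -29)
y = 5 (y = 20 - 5*(-4 + 7) = 20 - 5*3 = 20 - 15 = 5)
y*((0*V)*(-3 + 6) + B) = 5*((0*(-3))*(-3 + 6) - 29) = 5*(0*3 - 29) = 5*(0 - 29) = 5*(-29) = -145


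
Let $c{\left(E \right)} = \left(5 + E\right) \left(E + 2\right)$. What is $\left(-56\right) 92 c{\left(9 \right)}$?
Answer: $-793408$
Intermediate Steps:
$c{\left(E \right)} = \left(2 + E\right) \left(5 + E\right)$ ($c{\left(E \right)} = \left(5 + E\right) \left(2 + E\right) = \left(2 + E\right) \left(5 + E\right)$)
$\left(-56\right) 92 c{\left(9 \right)} = \left(-56\right) 92 \left(10 + 9^{2} + 7 \cdot 9\right) = - 5152 \left(10 + 81 + 63\right) = \left(-5152\right) 154 = -793408$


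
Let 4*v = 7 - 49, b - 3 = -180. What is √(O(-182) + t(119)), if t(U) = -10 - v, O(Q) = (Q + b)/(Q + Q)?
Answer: √49231/182 ≈ 1.2191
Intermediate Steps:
b = -177 (b = 3 - 180 = -177)
v = -21/2 (v = (7 - 49)/4 = (¼)*(-42) = -21/2 ≈ -10.500)
O(Q) = (-177 + Q)/(2*Q) (O(Q) = (Q - 177)/(Q + Q) = (-177 + Q)/((2*Q)) = (-177 + Q)*(1/(2*Q)) = (-177 + Q)/(2*Q))
t(U) = ½ (t(U) = -10 - 1*(-21/2) = -10 + 21/2 = ½)
√(O(-182) + t(119)) = √((½)*(-177 - 182)/(-182) + ½) = √((½)*(-1/182)*(-359) + ½) = √(359/364 + ½) = √(541/364) = √49231/182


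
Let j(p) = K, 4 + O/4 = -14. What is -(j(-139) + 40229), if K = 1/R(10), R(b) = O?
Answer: -2896487/72 ≈ -40229.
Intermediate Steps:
O = -72 (O = -16 + 4*(-14) = -16 - 56 = -72)
R(b) = -72
K = -1/72 (K = 1/(-72) = -1/72 ≈ -0.013889)
j(p) = -1/72
-(j(-139) + 40229) = -(-1/72 + 40229) = -1*2896487/72 = -2896487/72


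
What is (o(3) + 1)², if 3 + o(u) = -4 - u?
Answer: 81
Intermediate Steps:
o(u) = -7 - u (o(u) = -3 + (-4 - u) = -7 - u)
(o(3) + 1)² = ((-7 - 1*3) + 1)² = ((-7 - 3) + 1)² = (-10 + 1)² = (-9)² = 81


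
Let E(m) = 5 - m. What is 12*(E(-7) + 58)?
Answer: 840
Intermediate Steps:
12*(E(-7) + 58) = 12*((5 - 1*(-7)) + 58) = 12*((5 + 7) + 58) = 12*(12 + 58) = 12*70 = 840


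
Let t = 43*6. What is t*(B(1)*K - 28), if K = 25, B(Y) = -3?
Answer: -26574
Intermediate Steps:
t = 258
t*(B(1)*K - 28) = 258*(-3*25 - 28) = 258*(-75 - 28) = 258*(-103) = -26574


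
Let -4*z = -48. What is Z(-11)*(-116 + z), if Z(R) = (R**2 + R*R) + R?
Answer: -24024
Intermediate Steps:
z = 12 (z = -1/4*(-48) = 12)
Z(R) = R + 2*R**2 (Z(R) = (R**2 + R**2) + R = 2*R**2 + R = R + 2*R**2)
Z(-11)*(-116 + z) = (-11*(1 + 2*(-11)))*(-116 + 12) = -11*(1 - 22)*(-104) = -11*(-21)*(-104) = 231*(-104) = -24024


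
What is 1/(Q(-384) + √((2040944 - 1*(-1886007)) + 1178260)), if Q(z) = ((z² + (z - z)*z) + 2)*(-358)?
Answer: -52789964/2786780294016085 - √5105211/2786780294016085 ≈ -1.8944e-8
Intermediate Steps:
Q(z) = -716 - 358*z² (Q(z) = ((z² + 0*z) + 2)*(-358) = ((z² + 0) + 2)*(-358) = (z² + 2)*(-358) = (2 + z²)*(-358) = -716 - 358*z²)
1/(Q(-384) + √((2040944 - 1*(-1886007)) + 1178260)) = 1/((-716 - 358*(-384)²) + √((2040944 - 1*(-1886007)) + 1178260)) = 1/((-716 - 358*147456) + √((2040944 + 1886007) + 1178260)) = 1/((-716 - 52789248) + √(3926951 + 1178260)) = 1/(-52789964 + √5105211)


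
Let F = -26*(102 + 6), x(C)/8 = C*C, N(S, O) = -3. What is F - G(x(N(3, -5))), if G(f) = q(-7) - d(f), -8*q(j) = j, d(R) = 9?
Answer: -22399/8 ≈ -2799.9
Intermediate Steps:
q(j) = -j/8
x(C) = 8*C² (x(C) = 8*(C*C) = 8*C²)
G(f) = -65/8 (G(f) = -⅛*(-7) - 1*9 = 7/8 - 9 = -65/8)
F = -2808 (F = -26*108 = -2808)
F - G(x(N(3, -5))) = -2808 - 1*(-65/8) = -2808 + 65/8 = -22399/8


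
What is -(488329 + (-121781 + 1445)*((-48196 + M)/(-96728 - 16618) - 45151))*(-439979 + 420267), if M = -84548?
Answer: 674458288320027904/6297 ≈ 1.0711e+14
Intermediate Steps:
-(488329 + (-121781 + 1445)*((-48196 + M)/(-96728 - 16618) - 45151))*(-439979 + 420267) = -(488329 + (-121781 + 1445)*((-48196 - 84548)/(-96728 - 16618) - 45151))*(-439979 + 420267) = -(488329 - 120336*(-132744/(-113346) - 45151))*(-19712) = -(488329 - 120336*(-132744*(-1/113346) - 45151))*(-19712) = -(488329 - 120336*(22124/18891 - 45151))*(-19712) = -(488329 - 120336*(-852925417/18891))*(-19712) = -(488329 + 34212544326704/6297)*(-19712) = -34215619334417*(-19712)/6297 = -1*(-674458288320027904/6297) = 674458288320027904/6297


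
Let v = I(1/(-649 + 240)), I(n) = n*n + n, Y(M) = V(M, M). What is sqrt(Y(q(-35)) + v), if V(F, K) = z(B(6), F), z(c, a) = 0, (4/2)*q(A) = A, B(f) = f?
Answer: 2*I*sqrt(102)/409 ≈ 0.049386*I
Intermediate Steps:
q(A) = A/2
V(F, K) = 0
Y(M) = 0
I(n) = n + n**2 (I(n) = n**2 + n = n + n**2)
v = -408/167281 (v = (1 + 1/(-649 + 240))/(-649 + 240) = (1 + 1/(-409))/(-409) = -(1 - 1/409)/409 = -1/409*408/409 = -408/167281 ≈ -0.0024390)
sqrt(Y(q(-35)) + v) = sqrt(0 - 408/167281) = sqrt(-408/167281) = 2*I*sqrt(102)/409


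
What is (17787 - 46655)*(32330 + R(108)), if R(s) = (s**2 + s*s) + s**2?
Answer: -1943451496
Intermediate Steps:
R(s) = 3*s**2 (R(s) = (s**2 + s**2) + s**2 = 2*s**2 + s**2 = 3*s**2)
(17787 - 46655)*(32330 + R(108)) = (17787 - 46655)*(32330 + 3*108**2) = -28868*(32330 + 3*11664) = -28868*(32330 + 34992) = -28868*67322 = -1943451496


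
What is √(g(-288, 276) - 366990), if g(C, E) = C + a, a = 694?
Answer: 2*I*√91646 ≈ 605.46*I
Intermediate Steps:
g(C, E) = 694 + C (g(C, E) = C + 694 = 694 + C)
√(g(-288, 276) - 366990) = √((694 - 288) - 366990) = √(406 - 366990) = √(-366584) = 2*I*√91646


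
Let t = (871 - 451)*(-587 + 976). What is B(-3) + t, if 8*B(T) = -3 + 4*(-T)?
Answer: 1307049/8 ≈ 1.6338e+5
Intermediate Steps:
t = 163380 (t = 420*389 = 163380)
B(T) = -3/8 - T/2 (B(T) = (-3 + 4*(-T))/8 = (-3 - 4*T)/8 = -3/8 - T/2)
B(-3) + t = (-3/8 - 1/2*(-3)) + 163380 = (-3/8 + 3/2) + 163380 = 9/8 + 163380 = 1307049/8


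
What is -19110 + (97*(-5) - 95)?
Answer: -19690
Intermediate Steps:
-19110 + (97*(-5) - 95) = -19110 + (-485 - 95) = -19110 - 580 = -19690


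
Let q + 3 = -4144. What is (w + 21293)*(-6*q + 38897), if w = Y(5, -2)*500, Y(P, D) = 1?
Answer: 1389935747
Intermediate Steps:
q = -4147 (q = -3 - 4144 = -4147)
w = 500 (w = 1*500 = 500)
(w + 21293)*(-6*q + 38897) = (500 + 21293)*(-6*(-4147) + 38897) = 21793*(24882 + 38897) = 21793*63779 = 1389935747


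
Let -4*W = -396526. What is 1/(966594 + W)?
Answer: 2/2131451 ≈ 9.3833e-7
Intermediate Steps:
W = 198263/2 (W = -¼*(-396526) = 198263/2 ≈ 99132.)
1/(966594 + W) = 1/(966594 + 198263/2) = 1/(2131451/2) = 2/2131451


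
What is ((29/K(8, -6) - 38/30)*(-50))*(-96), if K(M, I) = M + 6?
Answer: 27040/7 ≈ 3862.9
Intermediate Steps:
K(M, I) = 6 + M
((29/K(8, -6) - 38/30)*(-50))*(-96) = ((29/(6 + 8) - 38/30)*(-50))*(-96) = ((29/14 - 38*1/30)*(-50))*(-96) = ((29*(1/14) - 19/15)*(-50))*(-96) = ((29/14 - 19/15)*(-50))*(-96) = ((169/210)*(-50))*(-96) = -845/21*(-96) = 27040/7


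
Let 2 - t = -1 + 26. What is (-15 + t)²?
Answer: 1444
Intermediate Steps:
t = -23 (t = 2 - (-1 + 26) = 2 - 1*25 = 2 - 25 = -23)
(-15 + t)² = (-15 - 23)² = (-38)² = 1444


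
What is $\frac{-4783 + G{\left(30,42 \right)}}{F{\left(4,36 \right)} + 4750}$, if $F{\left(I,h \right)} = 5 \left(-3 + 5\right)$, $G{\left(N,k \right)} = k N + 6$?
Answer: $- \frac{3517}{4760} \approx -0.73887$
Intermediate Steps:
$G{\left(N,k \right)} = 6 + N k$ ($G{\left(N,k \right)} = N k + 6 = 6 + N k$)
$F{\left(I,h \right)} = 10$ ($F{\left(I,h \right)} = 5 \cdot 2 = 10$)
$\frac{-4783 + G{\left(30,42 \right)}}{F{\left(4,36 \right)} + 4750} = \frac{-4783 + \left(6 + 30 \cdot 42\right)}{10 + 4750} = \frac{-4783 + \left(6 + 1260\right)}{4760} = \left(-4783 + 1266\right) \frac{1}{4760} = \left(-3517\right) \frac{1}{4760} = - \frac{3517}{4760}$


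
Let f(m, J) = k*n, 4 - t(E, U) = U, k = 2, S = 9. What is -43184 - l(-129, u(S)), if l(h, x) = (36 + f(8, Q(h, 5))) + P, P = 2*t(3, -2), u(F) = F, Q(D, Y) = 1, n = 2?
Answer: -43236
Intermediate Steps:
t(E, U) = 4 - U
f(m, J) = 4 (f(m, J) = 2*2 = 4)
P = 12 (P = 2*(4 - 1*(-2)) = 2*(4 + 2) = 2*6 = 12)
l(h, x) = 52 (l(h, x) = (36 + 4) + 12 = 40 + 12 = 52)
-43184 - l(-129, u(S)) = -43184 - 1*52 = -43184 - 52 = -43236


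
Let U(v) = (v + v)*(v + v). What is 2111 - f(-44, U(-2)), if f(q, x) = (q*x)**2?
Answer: -493505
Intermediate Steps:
U(v) = 4*v**2 (U(v) = (2*v)*(2*v) = 4*v**2)
f(q, x) = q**2*x**2
2111 - f(-44, U(-2)) = 2111 - (-44)**2*(4*(-2)**2)**2 = 2111 - 1936*(4*4)**2 = 2111 - 1936*16**2 = 2111 - 1936*256 = 2111 - 1*495616 = 2111 - 495616 = -493505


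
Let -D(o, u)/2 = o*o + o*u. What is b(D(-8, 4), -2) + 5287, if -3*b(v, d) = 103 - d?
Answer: 5252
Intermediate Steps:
D(o, u) = -2*o**2 - 2*o*u (D(o, u) = -2*(o*o + o*u) = -2*(o**2 + o*u) = -2*o**2 - 2*o*u)
b(v, d) = -103/3 + d/3 (b(v, d) = -(103 - d)/3 = -103/3 + d/3)
b(D(-8, 4), -2) + 5287 = (-103/3 + (1/3)*(-2)) + 5287 = (-103/3 - 2/3) + 5287 = -35 + 5287 = 5252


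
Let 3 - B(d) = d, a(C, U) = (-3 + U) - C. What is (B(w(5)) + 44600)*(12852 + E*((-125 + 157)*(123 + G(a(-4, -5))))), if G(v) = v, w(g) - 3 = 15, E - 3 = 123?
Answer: 21965246100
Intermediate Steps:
E = 126 (E = 3 + 123 = 126)
w(g) = 18 (w(g) = 3 + 15 = 18)
a(C, U) = -3 + U - C
B(d) = 3 - d
(B(w(5)) + 44600)*(12852 + E*((-125 + 157)*(123 + G(a(-4, -5))))) = ((3 - 1*18) + 44600)*(12852 + 126*((-125 + 157)*(123 + (-3 - 5 - 1*(-4))))) = ((3 - 18) + 44600)*(12852 + 126*(32*(123 + (-3 - 5 + 4)))) = (-15 + 44600)*(12852 + 126*(32*(123 - 4))) = 44585*(12852 + 126*(32*119)) = 44585*(12852 + 126*3808) = 44585*(12852 + 479808) = 44585*492660 = 21965246100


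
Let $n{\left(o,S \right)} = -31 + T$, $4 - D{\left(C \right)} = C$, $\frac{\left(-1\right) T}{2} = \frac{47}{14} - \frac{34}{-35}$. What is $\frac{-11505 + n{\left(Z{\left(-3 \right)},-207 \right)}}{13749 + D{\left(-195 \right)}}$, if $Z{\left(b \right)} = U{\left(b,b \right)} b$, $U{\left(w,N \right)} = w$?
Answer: $- \frac{36733}{44380} \approx -0.82769$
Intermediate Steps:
$T = - \frac{303}{35}$ ($T = - 2 \left(\frac{47}{14} - \frac{34}{-35}\right) = - 2 \left(47 \cdot \frac{1}{14} - - \frac{34}{35}\right) = - 2 \left(\frac{47}{14} + \frac{34}{35}\right) = \left(-2\right) \frac{303}{70} = - \frac{303}{35} \approx -8.6571$)
$Z{\left(b \right)} = b^{2}$ ($Z{\left(b \right)} = b b = b^{2}$)
$D{\left(C \right)} = 4 - C$
$n{\left(o,S \right)} = - \frac{1388}{35}$ ($n{\left(o,S \right)} = -31 - \frac{303}{35} = - \frac{1388}{35}$)
$\frac{-11505 + n{\left(Z{\left(-3 \right)},-207 \right)}}{13749 + D{\left(-195 \right)}} = \frac{-11505 - \frac{1388}{35}}{13749 + \left(4 - -195\right)} = - \frac{404063}{35 \left(13749 + \left(4 + 195\right)\right)} = - \frac{404063}{35 \left(13749 + 199\right)} = - \frac{404063}{35 \cdot 13948} = \left(- \frac{404063}{35}\right) \frac{1}{13948} = - \frac{36733}{44380}$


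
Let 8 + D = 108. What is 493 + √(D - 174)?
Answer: 493 + I*√74 ≈ 493.0 + 8.6023*I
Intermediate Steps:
D = 100 (D = -8 + 108 = 100)
493 + √(D - 174) = 493 + √(100 - 174) = 493 + √(-74) = 493 + I*√74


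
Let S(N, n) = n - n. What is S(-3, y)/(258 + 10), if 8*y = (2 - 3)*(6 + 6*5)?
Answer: 0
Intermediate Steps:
y = -9/2 (y = ((2 - 3)*(6 + 6*5))/8 = (-(6 + 30))/8 = (-1*36)/8 = (1/8)*(-36) = -9/2 ≈ -4.5000)
S(N, n) = 0
S(-3, y)/(258 + 10) = 0/(258 + 10) = 0/268 = (1/268)*0 = 0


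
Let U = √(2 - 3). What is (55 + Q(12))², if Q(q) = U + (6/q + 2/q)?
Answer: 27880/9 + 334*I/3 ≈ 3097.8 + 111.33*I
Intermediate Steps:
U = I (U = √(-1) = I ≈ 1.0*I)
Q(q) = I + 8/q (Q(q) = I + (6/q + 2/q) = I + 8/q)
(55 + Q(12))² = (55 + (I + 8/12))² = (55 + (I + 8*(1/12)))² = (55 + (I + ⅔))² = (55 + (⅔ + I))² = (167/3 + I)²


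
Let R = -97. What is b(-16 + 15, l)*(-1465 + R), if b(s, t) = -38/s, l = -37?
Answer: -59356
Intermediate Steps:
b(-16 + 15, l)*(-1465 + R) = (-38/(-16 + 15))*(-1465 - 97) = -38/(-1)*(-1562) = -38*(-1)*(-1562) = 38*(-1562) = -59356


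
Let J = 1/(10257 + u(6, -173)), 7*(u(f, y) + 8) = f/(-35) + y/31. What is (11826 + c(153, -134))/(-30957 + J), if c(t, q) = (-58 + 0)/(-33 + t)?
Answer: -27613142182667/72286062753090 ≈ -0.38200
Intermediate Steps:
u(f, y) = -8 - f/245 + y/217 (u(f, y) = -8 + (f/(-35) + y/31)/7 = -8 + (f*(-1/35) + y*(1/31))/7 = -8 + (-f/35 + y/31)/7 = -8 + (-f/245 + y/217) = -8 - f/245 + y/217)
c(t, q) = -58/(-33 + t)
J = 7595/77834914 (J = 1/(10257 + (-8 - 1/245*6 + (1/217)*(-173))) = 1/(10257 + (-8 - 6/245 - 173/217)) = 1/(10257 - 67001/7595) = 1/(77834914/7595) = 7595/77834914 ≈ 9.7578e-5)
(11826 + c(153, -134))/(-30957 + J) = (11826 - 58/(-33 + 153))/(-30957 + 7595/77834914) = (11826 - 58/120)/(-2409535425103/77834914) = (11826 - 58*1/120)*(-77834914/2409535425103) = (11826 - 29/60)*(-77834914/2409535425103) = (709531/60)*(-77834914/2409535425103) = -27613142182667/72286062753090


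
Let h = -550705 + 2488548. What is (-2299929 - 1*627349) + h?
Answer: -989435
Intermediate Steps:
h = 1937843
(-2299929 - 1*627349) + h = (-2299929 - 1*627349) + 1937843 = (-2299929 - 627349) + 1937843 = -2927278 + 1937843 = -989435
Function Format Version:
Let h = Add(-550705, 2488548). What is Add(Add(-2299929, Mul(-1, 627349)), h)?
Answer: -989435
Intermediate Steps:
h = 1937843
Add(Add(-2299929, Mul(-1, 627349)), h) = Add(Add(-2299929, Mul(-1, 627349)), 1937843) = Add(Add(-2299929, -627349), 1937843) = Add(-2927278, 1937843) = -989435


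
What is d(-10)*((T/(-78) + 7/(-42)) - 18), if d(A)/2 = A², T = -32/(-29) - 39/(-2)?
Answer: -4169050/1131 ≈ -3686.2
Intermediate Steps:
T = 1195/58 (T = -32*(-1/29) - 39*(-½) = 32/29 + 39/2 = 1195/58 ≈ 20.603)
d(A) = 2*A²
d(-10)*((T/(-78) + 7/(-42)) - 18) = (2*(-10)²)*(((1195/58)/(-78) + 7/(-42)) - 18) = (2*100)*(((1195/58)*(-1/78) + 7*(-1/42)) - 18) = 200*((-1195/4524 - ⅙) - 18) = 200*(-1949/4524 - 18) = 200*(-83381/4524) = -4169050/1131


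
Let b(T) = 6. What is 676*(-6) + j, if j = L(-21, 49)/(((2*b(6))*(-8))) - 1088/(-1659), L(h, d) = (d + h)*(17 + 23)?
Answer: -2249057/553 ≈ -4067.0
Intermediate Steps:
L(h, d) = 40*d + 40*h (L(h, d) = (d + h)*40 = 40*d + 40*h)
j = -6089/553 (j = (40*49 + 40*(-21))/(((2*6)*(-8))) - 1088/(-1659) = (1960 - 840)/((12*(-8))) - 1088*(-1/1659) = 1120/(-96) + 1088/1659 = 1120*(-1/96) + 1088/1659 = -35/3 + 1088/1659 = -6089/553 ≈ -11.011)
676*(-6) + j = 676*(-6) - 6089/553 = -4056 - 6089/553 = -2249057/553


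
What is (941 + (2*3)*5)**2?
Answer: 942841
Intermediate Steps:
(941 + (2*3)*5)**2 = (941 + 6*5)**2 = (941 + 30)**2 = 971**2 = 942841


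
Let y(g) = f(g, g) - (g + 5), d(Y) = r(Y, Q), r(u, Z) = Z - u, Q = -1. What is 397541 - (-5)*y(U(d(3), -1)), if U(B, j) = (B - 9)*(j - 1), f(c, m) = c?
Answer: 397516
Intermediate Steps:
d(Y) = -1 - Y
U(B, j) = (-1 + j)*(-9 + B) (U(B, j) = (-9 + B)*(-1 + j) = (-1 + j)*(-9 + B))
y(g) = -5 (y(g) = g - (g + 5) = g - (5 + g) = g + (-5 - g) = -5)
397541 - (-5)*y(U(d(3), -1)) = 397541 - (-5)*(-5) = 397541 - 1*25 = 397541 - 25 = 397516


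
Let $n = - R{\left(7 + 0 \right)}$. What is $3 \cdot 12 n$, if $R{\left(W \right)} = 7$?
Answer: $-252$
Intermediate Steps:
$n = -7$ ($n = \left(-1\right) 7 = -7$)
$3 \cdot 12 n = 3 \cdot 12 \left(-7\right) = 36 \left(-7\right) = -252$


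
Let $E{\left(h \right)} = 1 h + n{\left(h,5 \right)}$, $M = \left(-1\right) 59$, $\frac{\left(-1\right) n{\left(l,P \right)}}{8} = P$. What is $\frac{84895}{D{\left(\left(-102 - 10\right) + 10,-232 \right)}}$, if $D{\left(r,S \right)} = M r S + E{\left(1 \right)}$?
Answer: $- \frac{16979}{279243} \approx -0.060804$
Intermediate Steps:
$n{\left(l,P \right)} = - 8 P$
$M = -59$
$E{\left(h \right)} = -40 + h$ ($E{\left(h \right)} = 1 h - 40 = h - 40 = -40 + h$)
$D{\left(r,S \right)} = -39 - 59 S r$ ($D{\left(r,S \right)} = - 59 r S + \left(-40 + 1\right) = - 59 S r - 39 = -39 - 59 S r$)
$\frac{84895}{D{\left(\left(-102 - 10\right) + 10,-232 \right)}} = \frac{84895}{-39 - - 13688 \left(\left(-102 - 10\right) + 10\right)} = \frac{84895}{-39 - - 13688 \left(-112 + 10\right)} = \frac{84895}{-39 - \left(-13688\right) \left(-102\right)} = \frac{84895}{-39 - 1396176} = \frac{84895}{-1396215} = 84895 \left(- \frac{1}{1396215}\right) = - \frac{16979}{279243}$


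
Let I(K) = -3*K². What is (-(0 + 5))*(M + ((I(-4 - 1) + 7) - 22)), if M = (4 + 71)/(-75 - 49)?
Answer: 56175/124 ≈ 453.02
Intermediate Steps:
M = -75/124 (M = 75/(-124) = 75*(-1/124) = -75/124 ≈ -0.60484)
(-(0 + 5))*(M + ((I(-4 - 1) + 7) - 22)) = (-(0 + 5))*(-75/124 + ((-3*(-4 - 1)² + 7) - 22)) = (-1*5)*(-75/124 + ((-3*(-5)² + 7) - 22)) = -5*(-75/124 + ((-3*25 + 7) - 22)) = -5*(-75/124 + ((-75 + 7) - 22)) = -5*(-75/124 + (-68 - 22)) = -5*(-75/124 - 90) = -5*(-11235/124) = 56175/124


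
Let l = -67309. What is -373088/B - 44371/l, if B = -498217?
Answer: 47218566699/33534488053 ≈ 1.4081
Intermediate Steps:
-373088/B - 44371/l = -373088/(-498217) - 44371/(-67309) = -373088*(-1/498217) - 44371*(-1/67309) = 373088/498217 + 44371/67309 = 47218566699/33534488053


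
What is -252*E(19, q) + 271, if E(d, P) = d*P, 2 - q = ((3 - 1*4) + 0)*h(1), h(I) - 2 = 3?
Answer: -33245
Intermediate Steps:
h(I) = 5 (h(I) = 2 + 3 = 5)
q = 7 (q = 2 - ((3 - 1*4) + 0)*5 = 2 - ((3 - 4) + 0)*5 = 2 - (-1 + 0)*5 = 2 - (-1)*5 = 2 - 1*(-5) = 2 + 5 = 7)
E(d, P) = P*d
-252*E(19, q) + 271 = -1764*19 + 271 = -252*133 + 271 = -33516 + 271 = -33245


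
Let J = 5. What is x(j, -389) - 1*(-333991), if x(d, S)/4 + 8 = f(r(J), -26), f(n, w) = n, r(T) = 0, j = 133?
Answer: 333959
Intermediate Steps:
x(d, S) = -32 (x(d, S) = -32 + 4*0 = -32 + 0 = -32)
x(j, -389) - 1*(-333991) = -32 - 1*(-333991) = -32 + 333991 = 333959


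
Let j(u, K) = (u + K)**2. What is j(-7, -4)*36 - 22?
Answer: 4334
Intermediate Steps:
j(u, K) = (K + u)**2
j(-7, -4)*36 - 22 = (-4 - 7)**2*36 - 22 = (-11)**2*36 - 22 = 121*36 - 22 = 4356 - 22 = 4334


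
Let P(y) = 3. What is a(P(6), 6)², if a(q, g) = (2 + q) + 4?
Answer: 81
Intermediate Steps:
a(q, g) = 6 + q
a(P(6), 6)² = (6 + 3)² = 9² = 81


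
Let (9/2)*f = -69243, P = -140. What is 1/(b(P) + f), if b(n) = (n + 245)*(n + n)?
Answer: -3/134362 ≈ -2.2328e-5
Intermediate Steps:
f = -46162/3 (f = (2/9)*(-69243) = -46162/3 ≈ -15387.)
b(n) = 2*n*(245 + n) (b(n) = (245 + n)*(2*n) = 2*n*(245 + n))
1/(b(P) + f) = 1/(2*(-140)*(245 - 140) - 46162/3) = 1/(2*(-140)*105 - 46162/3) = 1/(-29400 - 46162/3) = 1/(-134362/3) = -3/134362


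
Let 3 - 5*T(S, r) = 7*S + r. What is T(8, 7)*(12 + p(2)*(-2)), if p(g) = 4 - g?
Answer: -96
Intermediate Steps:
T(S, r) = ⅗ - 7*S/5 - r/5 (T(S, r) = ⅗ - (7*S + r)/5 = ⅗ - (r + 7*S)/5 = ⅗ + (-7*S/5 - r/5) = ⅗ - 7*S/5 - r/5)
T(8, 7)*(12 + p(2)*(-2)) = (⅗ - 7/5*8 - ⅕*7)*(12 + (4 - 1*2)*(-2)) = (⅗ - 56/5 - 7/5)*(12 + (4 - 2)*(-2)) = -12*(12 + 2*(-2)) = -12*(12 - 4) = -12*8 = -96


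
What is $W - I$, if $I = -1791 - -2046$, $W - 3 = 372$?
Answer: $120$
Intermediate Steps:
$W = 375$ ($W = 3 + 372 = 375$)
$I = 255$ ($I = -1791 + 2046 = 255$)
$W - I = 375 - 255 = 120$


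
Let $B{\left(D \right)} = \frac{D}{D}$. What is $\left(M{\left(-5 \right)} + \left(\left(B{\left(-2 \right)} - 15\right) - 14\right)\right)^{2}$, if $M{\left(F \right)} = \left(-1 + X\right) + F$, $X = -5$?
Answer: $1521$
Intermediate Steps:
$B{\left(D \right)} = 1$
$M{\left(F \right)} = -6 + F$ ($M{\left(F \right)} = \left(-1 - 5\right) + F = -6 + F$)
$\left(M{\left(-5 \right)} + \left(\left(B{\left(-2 \right)} - 15\right) - 14\right)\right)^{2} = \left(\left(-6 - 5\right) + \left(\left(1 - 15\right) - 14\right)\right)^{2} = \left(-11 - 28\right)^{2} = \left(-39\right)^{2} = 1521$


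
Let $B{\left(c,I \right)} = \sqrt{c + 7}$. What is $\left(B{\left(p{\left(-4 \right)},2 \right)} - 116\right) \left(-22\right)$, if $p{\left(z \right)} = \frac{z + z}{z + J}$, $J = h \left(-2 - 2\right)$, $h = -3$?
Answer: $2552 - 22 \sqrt{6} \approx 2498.1$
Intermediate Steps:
$J = 12$ ($J = - 3 \left(-2 - 2\right) = \left(-3\right) \left(-4\right) = 12$)
$p{\left(z \right)} = \frac{2 z}{12 + z}$ ($p{\left(z \right)} = \frac{z + z}{z + 12} = \frac{2 z}{12 + z}$)
$B{\left(c,I \right)} = \sqrt{7 + c}$
$\left(B{\left(p{\left(-4 \right)},2 \right)} - 116\right) \left(-22\right) = \left(\sqrt{7 + 2 \left(-4\right) \frac{1}{12 - 4}} - 116\right) \left(-22\right) = \left(\sqrt{7 + 2 \left(-4\right) \frac{1}{8}} - 116\right) \left(-22\right) = \left(\sqrt{7 - 1} - 116\right) \left(-22\right) = \left(\sqrt{6} - 116\right) \left(-22\right) = \left(-116 + \sqrt{6}\right) \left(-22\right) = 2552 - 22 \sqrt{6}$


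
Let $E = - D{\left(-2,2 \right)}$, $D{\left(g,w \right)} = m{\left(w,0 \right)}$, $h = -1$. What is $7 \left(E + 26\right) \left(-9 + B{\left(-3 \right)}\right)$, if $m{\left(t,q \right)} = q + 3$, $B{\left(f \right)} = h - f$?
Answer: $-1127$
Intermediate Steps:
$B{\left(f \right)} = -1 - f$
$m{\left(t,q \right)} = 3 + q$
$D{\left(g,w \right)} = 3$ ($D{\left(g,w \right)} = 3 + 0 = 3$)
$E = -3$ ($E = \left(-1\right) 3 = -3$)
$7 \left(E + 26\right) \left(-9 + B{\left(-3 \right)}\right) = 7 \left(-3 + 26\right) \left(-9 - -2\right) = 7 \cdot 23 \left(-9 + \left(-1 + 3\right)\right) = 7 \cdot 23 \left(-9 + 2\right) = 7 \cdot 23 \left(-7\right) = 7 \left(-161\right) = -1127$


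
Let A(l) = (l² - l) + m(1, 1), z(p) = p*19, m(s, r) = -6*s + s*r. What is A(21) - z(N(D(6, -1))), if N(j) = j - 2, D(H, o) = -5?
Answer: 548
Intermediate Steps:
N(j) = -2 + j
m(s, r) = -6*s + r*s
z(p) = 19*p
A(l) = -5 + l² - l (A(l) = (l² - l) + 1*(-6 + 1) = (l² - l) + 1*(-5) = (l² - l) - 5 = -5 + l² - l)
A(21) - z(N(D(6, -1))) = (-5 + 21² - 1*21) - 19*(-2 - 5) = (-5 + 441 - 21) - 19*(-7) = 415 - 1*(-133) = 415 + 133 = 548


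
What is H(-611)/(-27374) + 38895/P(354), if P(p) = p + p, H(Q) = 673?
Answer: 177372541/3230132 ≈ 54.912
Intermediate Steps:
P(p) = 2*p
H(-611)/(-27374) + 38895/P(354) = 673/(-27374) + 38895/((2*354)) = 673*(-1/27374) + 38895/708 = -673/27374 + 38895*(1/708) = -673/27374 + 12965/236 = 177372541/3230132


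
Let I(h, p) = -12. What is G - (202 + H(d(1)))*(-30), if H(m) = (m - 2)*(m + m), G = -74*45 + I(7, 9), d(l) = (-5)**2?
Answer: 37218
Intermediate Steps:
d(l) = 25
G = -3342 (G = -74*45 - 12 = -3330 - 12 = -3342)
H(m) = 2*m*(-2 + m) (H(m) = (-2 + m)*(2*m) = 2*m*(-2 + m))
G - (202 + H(d(1)))*(-30) = -3342 - (202 + 2*25*(-2 + 25))*(-30) = -3342 - (202 + 2*25*23)*(-30) = -3342 - (202 + 1150)*(-30) = -3342 - 1352*(-30) = -3342 - 1*(-40560) = -3342 + 40560 = 37218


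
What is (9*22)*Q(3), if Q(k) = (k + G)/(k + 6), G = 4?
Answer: 154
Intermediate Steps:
Q(k) = (4 + k)/(6 + k) (Q(k) = (k + 4)/(k + 6) = (4 + k)/(6 + k))
(9*22)*Q(3) = (9*22)*((4 + 3)/(6 + 3)) = 198*(7/9) = 154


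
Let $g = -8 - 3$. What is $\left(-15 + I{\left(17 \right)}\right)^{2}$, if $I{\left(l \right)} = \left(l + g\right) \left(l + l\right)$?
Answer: $35721$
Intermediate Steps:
$g = -11$ ($g = -8 - 3 = -11$)
$I{\left(l \right)} = 2 l \left(-11 + l\right)$ ($I{\left(l \right)} = \left(l - 11\right) \left(l + l\right) = \left(-11 + l\right) 2 l = 2 l \left(-11 + l\right)$)
$\left(-15 + I{\left(17 \right)}\right)^{2} = \left(-15 + 2 \cdot 17 \left(-11 + 17\right)\right)^{2} = \left(-15 + 2 \cdot 17 \cdot 6\right)^{2} = \left(-15 + 204\right)^{2} = 189^{2} = 35721$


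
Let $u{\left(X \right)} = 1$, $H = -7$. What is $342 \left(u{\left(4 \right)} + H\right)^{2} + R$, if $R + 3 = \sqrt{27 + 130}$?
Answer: $12309 + \sqrt{157} \approx 12322.0$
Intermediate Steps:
$R = -3 + \sqrt{157}$ ($R = -3 + \sqrt{27 + 130} = -3 + \sqrt{157} \approx 9.53$)
$342 \left(u{\left(4 \right)} + H\right)^{2} + R = 342 \left(1 - 7\right)^{2} - \left(3 - \sqrt{157}\right) = 342 \left(-6\right)^{2} - \left(3 - \sqrt{157}\right) = 342 \cdot 36 - \left(3 - \sqrt{157}\right) = 12312 - \left(3 - \sqrt{157}\right) = 12309 + \sqrt{157}$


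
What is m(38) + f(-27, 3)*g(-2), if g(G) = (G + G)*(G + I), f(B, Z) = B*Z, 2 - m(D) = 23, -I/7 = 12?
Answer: -27885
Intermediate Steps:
I = -84 (I = -7*12 = -84)
m(D) = -21 (m(D) = 2 - 1*23 = 2 - 23 = -21)
g(G) = 2*G*(-84 + G) (g(G) = (G + G)*(G - 84) = (2*G)*(-84 + G) = 2*G*(-84 + G))
m(38) + f(-27, 3)*g(-2) = -21 + (-27*3)*(2*(-2)*(-84 - 2)) = -21 - 162*(-2)*(-86) = -21 - 81*344 = -21 - 27864 = -27885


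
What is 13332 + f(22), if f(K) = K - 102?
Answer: 13252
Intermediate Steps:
f(K) = -102 + K
13332 + f(22) = 13332 + (-102 + 22) = 13332 - 80 = 13252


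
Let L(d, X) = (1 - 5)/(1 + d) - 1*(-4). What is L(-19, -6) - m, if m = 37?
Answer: -295/9 ≈ -32.778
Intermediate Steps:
L(d, X) = 4 - 4/(1 + d) (L(d, X) = -4/(1 + d) + 4 = 4 - 4/(1 + d))
L(-19, -6) - m = 4*(-19)/(1 - 19) - 1*37 = 4*(-19)/(-18) - 37 = 4*(-19)*(-1/18) - 37 = 38/9 - 37 = -295/9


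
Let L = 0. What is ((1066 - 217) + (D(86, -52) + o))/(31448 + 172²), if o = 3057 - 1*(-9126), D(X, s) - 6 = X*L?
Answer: 2173/10172 ≈ 0.21363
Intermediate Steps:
D(X, s) = 6 (D(X, s) = 6 + X*0 = 6 + 0 = 6)
o = 12183 (o = 3057 + 9126 = 12183)
((1066 - 217) + (D(86, -52) + o))/(31448 + 172²) = ((1066 - 217) + (6 + 12183))/(31448 + 172²) = ((1066 - 1*217) + 12189)/(31448 + 29584) = ((1066 - 217) + 12189)/61032 = (849 + 12189)*(1/61032) = 13038*(1/61032) = 2173/10172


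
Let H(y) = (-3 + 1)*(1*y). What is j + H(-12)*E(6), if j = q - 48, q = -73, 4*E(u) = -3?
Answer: -139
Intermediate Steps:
E(u) = -3/4 (E(u) = (1/4)*(-3) = -3/4)
H(y) = -2*y
j = -121 (j = -73 - 48 = -121)
j + H(-12)*E(6) = -121 - 2*(-12)*(-3/4) = -121 + 24*(-3/4) = -121 - 18 = -139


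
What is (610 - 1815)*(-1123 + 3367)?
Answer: -2704020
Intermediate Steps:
(610 - 1815)*(-1123 + 3367) = -1205*2244 = -2704020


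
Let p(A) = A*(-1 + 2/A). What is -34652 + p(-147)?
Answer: -34503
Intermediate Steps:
-34652 + p(-147) = -34652 + (2 - 1*(-147)) = -34652 + (2 + 147) = -34652 + 149 = -34503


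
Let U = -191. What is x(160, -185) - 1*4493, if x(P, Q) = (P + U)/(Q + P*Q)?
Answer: -133823974/29785 ≈ -4493.0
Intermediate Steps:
x(P, Q) = (-191 + P)/(Q + P*Q) (x(P, Q) = (P - 191)/(Q + P*Q) = (-191 + P)/(Q + P*Q))
x(160, -185) - 1*4493 = (-191 + 160)/((-185)*(1 + 160)) - 1*4493 = -1/185*(-31)/161 - 4493 = -1/185*1/161*(-31) - 4493 = 31/29785 - 4493 = -133823974/29785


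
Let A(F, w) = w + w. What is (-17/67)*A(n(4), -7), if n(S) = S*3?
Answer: 238/67 ≈ 3.5522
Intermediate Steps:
n(S) = 3*S
A(F, w) = 2*w
(-17/67)*A(n(4), -7) = (-17/67)*(2*(-7)) = ((1/67)*(-17))*(-14) = -17/67*(-14) = 238/67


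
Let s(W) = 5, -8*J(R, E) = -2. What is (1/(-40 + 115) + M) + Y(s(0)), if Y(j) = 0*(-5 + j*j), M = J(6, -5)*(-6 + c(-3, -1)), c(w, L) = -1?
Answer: -521/300 ≈ -1.7367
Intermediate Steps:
J(R, E) = 1/4 (J(R, E) = -1/8*(-2) = 1/4)
M = -7/4 (M = (-6 - 1)/4 = (1/4)*(-7) = -7/4 ≈ -1.7500)
Y(j) = 0 (Y(j) = 0*(-5 + j**2) = 0)
(1/(-40 + 115) + M) + Y(s(0)) = (1/(-40 + 115) - 7/4) + 0 = (1/75 - 7/4) + 0 = -521/300 + 0 = -521/300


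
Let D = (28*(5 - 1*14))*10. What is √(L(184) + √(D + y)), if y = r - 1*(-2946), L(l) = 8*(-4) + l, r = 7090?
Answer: √(152 + 2*√1879) ≈ 15.450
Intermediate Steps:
L(l) = -32 + l
D = -2520 (D = (28*(5 - 14))*10 = (28*(-9))*10 = -252*10 = -2520)
y = 10036 (y = 7090 - 1*(-2946) = 7090 + 2946 = 10036)
√(L(184) + √(D + y)) = √((-32 + 184) + √(-2520 + 10036)) = √(152 + √7516) = √(152 + 2*√1879)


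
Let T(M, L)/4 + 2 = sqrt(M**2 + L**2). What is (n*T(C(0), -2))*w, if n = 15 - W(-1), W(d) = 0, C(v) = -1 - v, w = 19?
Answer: -2280 + 1140*sqrt(5) ≈ 269.12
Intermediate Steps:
T(M, L) = -8 + 4*sqrt(L**2 + M**2) (T(M, L) = -8 + 4*sqrt(M**2 + L**2) = -8 + 4*sqrt(L**2 + M**2))
n = 15 (n = 15 - 1*0 = 15 + 0 = 15)
(n*T(C(0), -2))*w = (15*(-8 + 4*sqrt((-2)**2 + (-1 - 1*0)**2)))*19 = (15*(-8 + 4*sqrt(4 + (-1 + 0)**2)))*19 = (15*(-8 + 4*sqrt(4 + (-1)**2)))*19 = (15*(-8 + 4*sqrt(4 + 1)))*19 = (15*(-8 + 4*sqrt(5)))*19 = (-120 + 60*sqrt(5))*19 = -2280 + 1140*sqrt(5)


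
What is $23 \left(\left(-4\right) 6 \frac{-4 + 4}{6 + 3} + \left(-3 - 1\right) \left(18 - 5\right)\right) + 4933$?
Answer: $3737$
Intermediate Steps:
$23 \left(\left(-4\right) 6 \frac{-4 + 4}{6 + 3} + \left(-3 - 1\right) \left(18 - 5\right)\right) + 4933 = 23 \left(- 24 \cdot \frac{0}{9} - 52\right) + 4933 = 23 \left(- 24 \cdot 0 \cdot \frac{1}{9} - 52\right) + 4933 = 23 \left(\left(-24\right) 0 - 52\right) + 4933 = 23 \left(0 - 52\right) + 4933 = 23 \left(-52\right) + 4933 = -1196 + 4933 = 3737$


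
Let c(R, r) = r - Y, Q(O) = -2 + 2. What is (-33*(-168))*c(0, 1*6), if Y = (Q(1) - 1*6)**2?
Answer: -166320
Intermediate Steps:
Q(O) = 0
Y = 36 (Y = (0 - 1*6)**2 = (0 - 6)**2 = (-6)**2 = 36)
c(R, r) = -36 + r (c(R, r) = r - 1*36 = r - 36 = -36 + r)
(-33*(-168))*c(0, 1*6) = (-33*(-168))*(-36 + 1*6) = 5544*(-36 + 6) = 5544*(-30) = -166320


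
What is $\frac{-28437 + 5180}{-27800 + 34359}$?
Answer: $- \frac{23257}{6559} \approx -3.5458$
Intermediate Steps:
$\frac{-28437 + 5180}{-27800 + 34359} = - \frac{23257}{6559}$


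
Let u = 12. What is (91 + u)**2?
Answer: 10609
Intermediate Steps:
(91 + u)**2 = (91 + 12)**2 = 103**2 = 10609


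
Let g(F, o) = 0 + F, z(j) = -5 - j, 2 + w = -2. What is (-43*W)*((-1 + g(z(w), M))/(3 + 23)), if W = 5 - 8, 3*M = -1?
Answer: -129/13 ≈ -9.9231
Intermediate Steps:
w = -4 (w = -2 - 2 = -4)
M = -1/3 (M = (1/3)*(-1) = -1/3 ≈ -0.33333)
g(F, o) = F
W = -3
(-43*W)*((-1 + g(z(w), M))/(3 + 23)) = (-43*(-3))*((-1 + (-5 - 1*(-4)))/(3 + 23)) = 129*((-1 + (-5 + 4))/26) = 129*((-1 - 1)*(1/26)) = 129*(-2*1/26) = 129*(-1/13) = -129/13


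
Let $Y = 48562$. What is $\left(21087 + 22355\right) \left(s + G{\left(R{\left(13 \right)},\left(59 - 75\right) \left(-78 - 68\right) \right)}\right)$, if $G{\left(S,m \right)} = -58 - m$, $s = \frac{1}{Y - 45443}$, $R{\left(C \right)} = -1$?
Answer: $- \frac{324376418170}{3119} \approx -1.04 \cdot 10^{8}$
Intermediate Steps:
$s = \frac{1}{3119}$ ($s = \frac{1}{48562 - 45443} = \frac{1}{3119} \approx 0.00032062$)
$\left(21087 + 22355\right) \left(s + G{\left(R{\left(13 \right)},\left(59 - 75\right) \left(-78 - 68\right) \right)}\right) = \left(21087 + 22355\right) \left(\frac{1}{3119} - \left(58 + \left(59 - 75\right) \left(-78 - 68\right)\right)\right) = 43442 \left(\frac{1}{3119} - \left(58 - -2336\right)\right) = 43442 \left(\frac{1}{3119} - 2394\right) = 43442 \left(- \frac{7466885}{3119}\right) = - \frac{324376418170}{3119}$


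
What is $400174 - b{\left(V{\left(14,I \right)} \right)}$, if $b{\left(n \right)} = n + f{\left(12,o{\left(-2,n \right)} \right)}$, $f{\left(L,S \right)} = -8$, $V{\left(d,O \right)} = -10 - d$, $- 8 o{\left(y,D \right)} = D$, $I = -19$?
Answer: $400206$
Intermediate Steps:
$o{\left(y,D \right)} = - \frac{D}{8}$
$b{\left(n \right)} = -8 + n$ ($b{\left(n \right)} = n - 8 = -8 + n$)
$400174 - b{\left(V{\left(14,I \right)} \right)} = 400174 - \left(-8 - 24\right) = 400174 - -32 = 400174 + 32 = 400206$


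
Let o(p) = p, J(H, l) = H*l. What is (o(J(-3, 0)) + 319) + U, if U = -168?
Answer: 151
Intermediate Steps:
(o(J(-3, 0)) + 319) + U = (-3*0 + 319) - 168 = (0 + 319) - 168 = 319 - 168 = 151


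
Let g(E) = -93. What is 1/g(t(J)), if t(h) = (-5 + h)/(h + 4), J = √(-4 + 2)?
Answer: -1/93 ≈ -0.010753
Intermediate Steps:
J = I*√2 (J = √(-2) = I*√2 ≈ 1.4142*I)
t(h) = (-5 + h)/(4 + h)
1/g(t(J)) = 1/(-93) = -1/93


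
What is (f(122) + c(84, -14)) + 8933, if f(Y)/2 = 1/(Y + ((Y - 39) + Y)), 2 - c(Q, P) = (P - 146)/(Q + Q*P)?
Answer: 265874617/29757 ≈ 8934.9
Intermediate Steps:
c(Q, P) = 2 - (-146 + P)/(Q + P*Q) (c(Q, P) = 2 - (P - 146)/(Q + Q*P) = 2 - (-146 + P)/(Q + P*Q))
f(Y) = 2/(-39 + 3*Y) (f(Y) = 2/(Y + ((Y - 39) + Y)) = 2/(Y + ((-39 + Y) + Y)) = 2/(Y + (-39 + 2*Y)) = 2/(-39 + 3*Y))
(f(122) + c(84, -14)) + 8933 = (2/(3*(-13 + 122)) + (146 - 1*(-14) + 2*84 + 2*(-14)*84)/(84*(1 - 14))) + 8933 = ((2/3)/109 + (1/84)*(146 + 14 + 168 - 2352)/(-13)) + 8933 = ((2/3)*(1/109) + (1/84)*(-1/13)*(-2024)) + 8933 = (2/327 + 506/273) + 8933 = 55336/29757 + 8933 = 265874617/29757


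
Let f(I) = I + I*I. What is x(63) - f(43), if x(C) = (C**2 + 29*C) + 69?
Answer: 3973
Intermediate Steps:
x(C) = 69 + C**2 + 29*C
f(I) = I + I**2
x(63) - f(43) = (69 + 63**2 + 29*63) - 43*(1 + 43) = (69 + 3969 + 1827) - 43*44 = 5865 - 1*1892 = 5865 - 1892 = 3973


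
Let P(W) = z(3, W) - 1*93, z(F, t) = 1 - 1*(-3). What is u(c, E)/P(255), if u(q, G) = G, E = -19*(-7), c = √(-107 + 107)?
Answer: -133/89 ≈ -1.4944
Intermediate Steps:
c = 0 (c = √0 = 0)
z(F, t) = 4 (z(F, t) = 1 + 3 = 4)
E = 133
P(W) = -89 (P(W) = 4 - 1*93 = 4 - 93 = -89)
u(c, E)/P(255) = 133/(-89) = 133*(-1/89) = -133/89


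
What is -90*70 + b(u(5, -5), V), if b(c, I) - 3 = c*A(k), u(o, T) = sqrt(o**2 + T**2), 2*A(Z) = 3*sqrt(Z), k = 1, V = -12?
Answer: -6297 + 15*sqrt(2)/2 ≈ -6286.4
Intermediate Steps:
A(Z) = 3*sqrt(Z)/2 (A(Z) = (3*sqrt(Z))/2 = 3*sqrt(Z)/2)
u(o, T) = sqrt(T**2 + o**2)
b(c, I) = 3 + 3*c/2 (b(c, I) = 3 + c*(3*sqrt(1)/2) = 3 + c*((3/2)*1) = 3 + c*(3/2) = 3 + 3*c/2)
-90*70 + b(u(5, -5), V) = -90*70 + (3 + 3*sqrt((-5)**2 + 5**2)/2) = -6300 + (3 + 3*sqrt(25 + 25)/2) = -6300 + (3 + 3*sqrt(50)/2) = -6300 + (3 + 3*(5*sqrt(2))/2) = -6300 + (3 + 15*sqrt(2)/2) = -6297 + 15*sqrt(2)/2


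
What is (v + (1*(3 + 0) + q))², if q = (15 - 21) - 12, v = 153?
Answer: 19044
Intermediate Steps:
q = -18 (q = -6 - 12 = -18)
(v + (1*(3 + 0) + q))² = (153 + (1*(3 + 0) - 18))² = (153 + (1*3 - 18))² = (153 + (3 - 18))² = (153 - 15)² = 138² = 19044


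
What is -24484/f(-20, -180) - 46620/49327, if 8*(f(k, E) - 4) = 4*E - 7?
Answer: 9629377244/34282265 ≈ 280.89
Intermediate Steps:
f(k, E) = 25/8 + E/2 (f(k, E) = 4 + (4*E - 7)/8 = 4 + (-7 + 4*E)/8 = 4 + (-7/8 + E/2) = 25/8 + E/2)
-24484/f(-20, -180) - 46620/49327 = -24484/(25/8 + (½)*(-180)) - 46620/49327 = -24484/(25/8 - 90) - 46620*1/49327 = -24484/(-695/8) - 46620/49327 = -24484*(-8/695) - 46620/49327 = 195872/695 - 46620/49327 = 9629377244/34282265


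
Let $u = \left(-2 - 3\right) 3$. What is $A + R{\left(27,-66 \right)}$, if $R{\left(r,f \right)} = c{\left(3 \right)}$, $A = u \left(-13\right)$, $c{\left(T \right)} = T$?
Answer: $198$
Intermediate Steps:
$u = -15$ ($u = \left(-5\right) 3 = -15$)
$A = 195$ ($A = \left(-15\right) \left(-13\right) = 195$)
$R{\left(r,f \right)} = 3$
$A + R{\left(27,-66 \right)} = 195 + 3 = 198$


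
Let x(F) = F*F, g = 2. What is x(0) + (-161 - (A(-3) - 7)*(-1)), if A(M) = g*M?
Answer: -174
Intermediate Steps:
A(M) = 2*M
x(F) = F²
x(0) + (-161 - (A(-3) - 7)*(-1)) = 0² + (-161 - (2*(-3) - 7)*(-1)) = 0 + (-161 - (-6 - 7)*(-1)) = 0 + (-161 - (-13)*(-1)) = 0 + (-161 - 1*13) = 0 + (-161 - 13) = 0 - 174 = -174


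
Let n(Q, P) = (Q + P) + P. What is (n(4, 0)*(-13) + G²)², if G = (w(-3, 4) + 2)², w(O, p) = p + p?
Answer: 98962704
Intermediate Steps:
n(Q, P) = Q + 2*P (n(Q, P) = (P + Q) + P = Q + 2*P)
w(O, p) = 2*p
G = 100 (G = (2*4 + 2)² = (8 + 2)² = 10² = 100)
(n(4, 0)*(-13) + G²)² = ((4 + 2*0)*(-13) + 100²)² = ((4 + 0)*(-13) + 10000)² = (4*(-13) + 10000)² = (-52 + 10000)² = 9948² = 98962704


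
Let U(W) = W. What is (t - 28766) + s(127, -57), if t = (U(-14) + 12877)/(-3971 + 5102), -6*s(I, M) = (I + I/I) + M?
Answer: -21689911/754 ≈ -28766.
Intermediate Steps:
s(I, M) = -⅙ - I/6 - M/6 (s(I, M) = -((I + I/I) + M)/6 = -((I + 1) + M)/6 = -((1 + I) + M)/6 = -(1 + I + M)/6 = -⅙ - I/6 - M/6)
t = 12863/1131 (t = (-14 + 12877)/(-3971 + 5102) = 12863/1131 ≈ 11.373)
(t - 28766) + s(127, -57) = (12863/1131 - 28766) + (-⅙ - ⅙*127 - ⅙*(-57)) = -32521483/1131 + (-⅙ - 127/6 + 19/2) = -32521483/1131 - 71/6 = -21689911/754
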